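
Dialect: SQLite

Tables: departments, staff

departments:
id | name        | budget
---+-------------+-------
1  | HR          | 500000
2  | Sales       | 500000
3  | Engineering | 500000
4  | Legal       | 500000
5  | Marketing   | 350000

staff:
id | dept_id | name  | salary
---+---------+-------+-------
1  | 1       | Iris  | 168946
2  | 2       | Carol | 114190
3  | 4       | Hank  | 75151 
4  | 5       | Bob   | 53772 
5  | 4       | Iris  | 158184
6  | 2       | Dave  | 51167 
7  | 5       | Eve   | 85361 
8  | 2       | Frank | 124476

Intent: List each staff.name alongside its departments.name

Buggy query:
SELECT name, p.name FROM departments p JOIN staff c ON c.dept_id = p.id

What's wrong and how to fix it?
Bug: 'name' exists in both joined tables, so the database can't tell which one is meant

Fix: Qualify the column with its table alias (c.name)

Corrected query:
SELECT c.name, p.name FROM departments p JOIN staff c ON c.dept_id = p.id

Result:
name  | name     
------+----------
Iris  | HR       
Carol | Sales    
Hank  | Legal    
Bob   | Marketing
Iris  | Legal    
Dave  | Sales    
Eve   | Marketing
Frank | Sales    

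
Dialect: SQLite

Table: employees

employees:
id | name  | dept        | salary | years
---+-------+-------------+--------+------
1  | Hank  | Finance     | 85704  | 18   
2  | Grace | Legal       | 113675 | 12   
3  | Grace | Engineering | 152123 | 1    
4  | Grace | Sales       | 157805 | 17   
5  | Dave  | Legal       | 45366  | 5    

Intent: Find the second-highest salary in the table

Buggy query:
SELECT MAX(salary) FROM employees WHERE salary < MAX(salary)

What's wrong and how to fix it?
Bug: The inner MAX is an aggregate inside WHERE, which is not allowed

Fix: Put the inner MAX in a scalar subquery

Corrected query:
SELECT MAX(salary) FROM employees WHERE salary < (SELECT MAX(salary) FROM employees)

Result:
MAX(salary)
-----------
152123     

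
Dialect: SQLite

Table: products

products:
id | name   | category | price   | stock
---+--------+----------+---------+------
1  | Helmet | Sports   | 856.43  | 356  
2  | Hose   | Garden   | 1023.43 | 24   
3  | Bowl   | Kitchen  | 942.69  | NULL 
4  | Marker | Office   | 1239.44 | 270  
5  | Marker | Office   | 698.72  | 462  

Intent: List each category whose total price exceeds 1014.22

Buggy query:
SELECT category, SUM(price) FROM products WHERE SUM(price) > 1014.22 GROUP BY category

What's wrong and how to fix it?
Bug: Aggregate functions cannot appear in a WHERE clause

Fix: Move the aggregate condition to a HAVING clause

Corrected query:
SELECT category, SUM(price) FROM products GROUP BY category HAVING SUM(price) > 1014.22

Result:
category | SUM(price)
---------+-----------
Garden   | 1023.43   
Office   | 1938.16   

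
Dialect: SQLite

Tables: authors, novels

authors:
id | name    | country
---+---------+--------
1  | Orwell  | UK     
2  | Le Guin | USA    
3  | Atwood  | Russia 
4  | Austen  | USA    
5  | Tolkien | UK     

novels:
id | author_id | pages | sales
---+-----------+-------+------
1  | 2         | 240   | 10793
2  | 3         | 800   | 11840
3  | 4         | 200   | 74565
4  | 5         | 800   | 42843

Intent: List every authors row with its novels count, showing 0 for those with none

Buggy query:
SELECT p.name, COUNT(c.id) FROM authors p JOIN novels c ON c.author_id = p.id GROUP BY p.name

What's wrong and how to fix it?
Bug: INNER JOIN drops authors rows that have no matching novels rows

Fix: Use LEFT JOIN so parents without children still appear (COUNT(c.id) gives 0)

Corrected query:
SELECT p.name, COUNT(c.id) FROM authors p LEFT JOIN novels c ON c.author_id = p.id GROUP BY p.name

Result:
name    | COUNT(c.id)
--------+------------
Atwood  | 1          
Austen  | 1          
Le Guin | 1          
Orwell  | 0          
Tolkien | 1          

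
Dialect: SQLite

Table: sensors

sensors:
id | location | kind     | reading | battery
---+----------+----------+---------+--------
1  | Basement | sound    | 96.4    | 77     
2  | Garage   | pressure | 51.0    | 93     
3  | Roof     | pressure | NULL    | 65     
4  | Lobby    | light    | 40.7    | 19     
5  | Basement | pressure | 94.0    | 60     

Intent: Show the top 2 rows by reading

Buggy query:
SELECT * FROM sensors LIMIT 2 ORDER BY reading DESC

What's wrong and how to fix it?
Bug: ORDER BY cannot follow LIMIT; LIMIT is the final clause

Fix: Swap the clauses: ORDER BY first, then LIMIT

Corrected query:
SELECT * FROM sensors ORDER BY reading DESC LIMIT 2

Result:
id | location | kind     | reading | battery
---+----------+----------+---------+--------
1  | Basement | sound    | 96.4    | 77     
5  | Basement | pressure | 94      | 60     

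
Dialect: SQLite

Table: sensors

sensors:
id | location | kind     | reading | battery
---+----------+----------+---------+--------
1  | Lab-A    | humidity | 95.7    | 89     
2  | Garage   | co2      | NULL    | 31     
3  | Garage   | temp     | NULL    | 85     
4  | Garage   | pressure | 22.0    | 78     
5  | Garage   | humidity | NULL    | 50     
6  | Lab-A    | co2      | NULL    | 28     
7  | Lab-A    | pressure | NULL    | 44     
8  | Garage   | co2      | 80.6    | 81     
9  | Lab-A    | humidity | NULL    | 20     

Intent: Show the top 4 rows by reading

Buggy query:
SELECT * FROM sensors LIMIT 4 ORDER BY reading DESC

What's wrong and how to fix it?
Bug: ORDER BY cannot follow LIMIT; LIMIT is the final clause

Fix: Swap the clauses: ORDER BY first, then LIMIT

Corrected query:
SELECT * FROM sensors ORDER BY reading DESC LIMIT 4

Result:
id | location | kind     | reading | battery
---+----------+----------+---------+--------
1  | Lab-A    | humidity | 95.7    | 89     
8  | Garage   | co2      | 80.6    | 81     
4  | Garage   | pressure | 22      | 78     
2  | Garage   | co2      | NULL    | 31     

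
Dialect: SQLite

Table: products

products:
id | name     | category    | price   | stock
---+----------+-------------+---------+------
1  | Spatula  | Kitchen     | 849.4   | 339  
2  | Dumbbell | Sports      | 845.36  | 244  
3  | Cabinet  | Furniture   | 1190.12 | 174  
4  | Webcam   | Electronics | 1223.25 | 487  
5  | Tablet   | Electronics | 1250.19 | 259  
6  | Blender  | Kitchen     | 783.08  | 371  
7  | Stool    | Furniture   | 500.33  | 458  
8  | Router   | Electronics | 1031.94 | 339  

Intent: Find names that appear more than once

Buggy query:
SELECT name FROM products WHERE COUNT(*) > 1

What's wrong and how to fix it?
Bug: COUNT(*) is an aggregate and cannot be used in WHERE

Fix: GROUP BY name, then filter groups with HAVING COUNT(*) > 1

Corrected query:
SELECT name FROM products GROUP BY name HAVING COUNT(*) > 1

Result:
(no rows)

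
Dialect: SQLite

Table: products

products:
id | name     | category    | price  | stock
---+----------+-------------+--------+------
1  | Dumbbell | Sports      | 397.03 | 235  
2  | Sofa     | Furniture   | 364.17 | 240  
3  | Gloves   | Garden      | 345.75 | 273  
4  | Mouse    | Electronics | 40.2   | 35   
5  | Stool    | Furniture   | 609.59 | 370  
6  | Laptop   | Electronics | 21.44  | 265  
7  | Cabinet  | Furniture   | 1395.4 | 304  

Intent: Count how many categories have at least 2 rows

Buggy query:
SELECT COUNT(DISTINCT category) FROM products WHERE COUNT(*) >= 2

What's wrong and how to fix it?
Bug: COUNT(*) cannot appear in WHERE; the per-group count doesn't exist yet

Fix: Group first with HAVING COUNT(*) >= 2, then COUNT the resulting groups

Corrected query:
SELECT COUNT(*) FROM (SELECT category FROM products GROUP BY category HAVING COUNT(*) >= 2)

Result:
COUNT(*)
--------
2       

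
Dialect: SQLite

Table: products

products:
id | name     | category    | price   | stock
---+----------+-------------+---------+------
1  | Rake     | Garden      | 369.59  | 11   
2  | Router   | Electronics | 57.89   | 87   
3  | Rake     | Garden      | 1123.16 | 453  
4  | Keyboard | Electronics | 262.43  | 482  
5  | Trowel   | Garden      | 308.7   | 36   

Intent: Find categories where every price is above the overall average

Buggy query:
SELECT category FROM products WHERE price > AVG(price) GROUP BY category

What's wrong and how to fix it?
Bug: AVG() is an aggregate; it can't sit directly in WHERE

Fix: Compute the overall average in a scalar subquery and compare each group's MIN against it in HAVING

Corrected query:
SELECT category FROM products GROUP BY category HAVING MIN(price) > (SELECT AVG(price) FROM products)

Result:
(no rows)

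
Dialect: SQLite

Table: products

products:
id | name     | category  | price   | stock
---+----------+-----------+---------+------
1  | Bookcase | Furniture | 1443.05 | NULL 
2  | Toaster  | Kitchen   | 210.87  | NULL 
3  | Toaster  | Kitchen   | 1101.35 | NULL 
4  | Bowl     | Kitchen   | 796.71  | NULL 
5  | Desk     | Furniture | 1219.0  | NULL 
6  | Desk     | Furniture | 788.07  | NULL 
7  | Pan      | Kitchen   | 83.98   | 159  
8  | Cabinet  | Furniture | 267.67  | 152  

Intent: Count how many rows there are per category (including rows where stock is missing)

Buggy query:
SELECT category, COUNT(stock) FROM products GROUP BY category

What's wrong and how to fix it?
Bug: COUNT(stock) skips NULLs, so groups with missing stock are undercounted

Fix: Replace COUNT(stock) with COUNT(*)

Corrected query:
SELECT category, COUNT(*) FROM products GROUP BY category

Result:
category  | COUNT(*)
----------+---------
Furniture | 4       
Kitchen   | 4       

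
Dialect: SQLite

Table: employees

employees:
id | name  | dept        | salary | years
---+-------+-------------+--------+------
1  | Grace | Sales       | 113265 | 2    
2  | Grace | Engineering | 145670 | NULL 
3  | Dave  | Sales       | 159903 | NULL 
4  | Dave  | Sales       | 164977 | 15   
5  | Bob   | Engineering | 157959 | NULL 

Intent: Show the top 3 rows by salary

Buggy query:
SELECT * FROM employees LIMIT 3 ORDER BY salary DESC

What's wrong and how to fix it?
Bug: LIMIT must come after ORDER BY

Fix: Sort with ORDER BY, then apply LIMIT

Corrected query:
SELECT * FROM employees ORDER BY salary DESC LIMIT 3

Result:
id | name | dept        | salary | years
---+------+-------------+--------+------
4  | Dave | Sales       | 164977 | 15   
3  | Dave | Sales       | 159903 | NULL 
5  | Bob  | Engineering | 157959 | NULL 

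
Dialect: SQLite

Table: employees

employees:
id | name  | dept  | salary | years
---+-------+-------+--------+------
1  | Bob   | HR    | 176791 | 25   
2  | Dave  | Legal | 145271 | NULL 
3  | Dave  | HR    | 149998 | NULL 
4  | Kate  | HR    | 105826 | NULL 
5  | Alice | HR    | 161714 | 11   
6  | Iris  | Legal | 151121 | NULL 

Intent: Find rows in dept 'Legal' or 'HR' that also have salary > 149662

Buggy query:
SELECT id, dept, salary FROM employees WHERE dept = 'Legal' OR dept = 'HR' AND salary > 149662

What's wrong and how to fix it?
Bug: Without parentheses, AND is evaluated before OR, so the salary filter only applies to the 'HR' branch

Fix: Add parentheses around the OR so the AND applies to both alternatives

Corrected query:
SELECT id, dept, salary FROM employees WHERE (dept = 'Legal' OR dept = 'HR') AND salary > 149662

Result:
id | dept  | salary
---+-------+-------
1  | HR    | 176791
3  | HR    | 149998
5  | HR    | 161714
6  | Legal | 151121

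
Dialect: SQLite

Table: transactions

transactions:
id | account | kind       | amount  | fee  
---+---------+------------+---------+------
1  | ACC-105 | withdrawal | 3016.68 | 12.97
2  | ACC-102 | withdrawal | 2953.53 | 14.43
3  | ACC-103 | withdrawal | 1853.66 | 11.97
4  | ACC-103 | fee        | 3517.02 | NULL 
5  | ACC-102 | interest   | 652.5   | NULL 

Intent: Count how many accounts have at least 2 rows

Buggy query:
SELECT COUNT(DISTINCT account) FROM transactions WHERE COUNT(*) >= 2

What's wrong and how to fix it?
Bug: WHERE filters individual rows, not groups, so a group-level COUNT is invalid there

Fix: Use a subquery that GROUPs and filters with HAVING, then count its rows

Corrected query:
SELECT COUNT(*) FROM (SELECT account FROM transactions GROUP BY account HAVING COUNT(*) >= 2)

Result:
COUNT(*)
--------
2       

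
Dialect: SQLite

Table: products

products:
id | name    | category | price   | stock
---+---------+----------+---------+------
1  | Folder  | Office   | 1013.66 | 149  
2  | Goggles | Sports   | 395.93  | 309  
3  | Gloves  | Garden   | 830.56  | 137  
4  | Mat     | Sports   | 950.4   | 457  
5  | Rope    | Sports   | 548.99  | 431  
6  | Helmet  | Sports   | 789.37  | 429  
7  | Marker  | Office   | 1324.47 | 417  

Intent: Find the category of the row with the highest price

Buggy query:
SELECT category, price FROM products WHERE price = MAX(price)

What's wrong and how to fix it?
Bug: MAX(price) is an aggregate and cannot be used directly in WHERE

Fix: Use a subquery: WHERE price = (SELECT MAX(price) FROM products)

Corrected query:
SELECT category, price FROM products WHERE price = (SELECT MAX(price) FROM products)

Result:
category | price  
---------+--------
Office   | 1324.47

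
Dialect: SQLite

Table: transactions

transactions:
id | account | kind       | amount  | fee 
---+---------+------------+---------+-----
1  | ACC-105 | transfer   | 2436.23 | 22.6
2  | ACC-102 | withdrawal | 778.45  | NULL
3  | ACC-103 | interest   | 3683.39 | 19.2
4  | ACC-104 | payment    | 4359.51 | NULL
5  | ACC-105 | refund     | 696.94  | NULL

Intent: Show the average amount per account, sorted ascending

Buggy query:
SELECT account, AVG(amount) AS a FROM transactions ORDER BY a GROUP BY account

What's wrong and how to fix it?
Bug: ORDER BY appears before GROUP BY; SQL clause order requires GROUP BY first

Fix: Move ORDER BY to the end, after GROUP BY

Corrected query:
SELECT account, AVG(amount) AS a FROM transactions GROUP BY account ORDER BY a

Result:
account | a       
--------+---------
ACC-102 | 778.45  
ACC-105 | 1566.585
ACC-103 | 3683.39 
ACC-104 | 4359.51 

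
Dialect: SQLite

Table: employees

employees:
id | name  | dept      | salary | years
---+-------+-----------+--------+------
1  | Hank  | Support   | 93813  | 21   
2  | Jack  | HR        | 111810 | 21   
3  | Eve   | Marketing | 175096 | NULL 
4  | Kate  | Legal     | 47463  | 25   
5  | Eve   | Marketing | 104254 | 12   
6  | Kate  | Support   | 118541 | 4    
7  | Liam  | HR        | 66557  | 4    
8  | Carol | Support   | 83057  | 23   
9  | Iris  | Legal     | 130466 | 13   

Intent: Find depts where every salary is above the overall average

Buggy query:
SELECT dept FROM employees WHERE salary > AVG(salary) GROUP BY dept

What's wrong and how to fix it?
Bug: WHERE evaluates per row before aggregation, so AVG() is unavailable

Fix: Use a subquery for AVG and a HAVING MIN(...) filter so the condition holds for every row in the group

Corrected query:
SELECT dept FROM employees GROUP BY dept HAVING MIN(salary) > (SELECT AVG(salary) FROM employees)

Result:
dept     
---------
Marketing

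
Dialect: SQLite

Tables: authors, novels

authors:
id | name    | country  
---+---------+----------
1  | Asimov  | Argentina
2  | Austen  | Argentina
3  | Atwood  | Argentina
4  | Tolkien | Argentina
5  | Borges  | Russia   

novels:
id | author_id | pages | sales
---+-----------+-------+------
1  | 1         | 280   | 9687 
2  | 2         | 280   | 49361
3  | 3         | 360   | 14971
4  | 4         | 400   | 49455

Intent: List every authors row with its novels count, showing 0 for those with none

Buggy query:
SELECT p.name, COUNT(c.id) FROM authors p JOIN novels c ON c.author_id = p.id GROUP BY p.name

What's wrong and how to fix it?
Bug: INNER JOIN drops authors rows that have no matching novels rows

Fix: Use LEFT JOIN so parents without children still appear (COUNT(c.id) gives 0)

Corrected query:
SELECT p.name, COUNT(c.id) FROM authors p LEFT JOIN novels c ON c.author_id = p.id GROUP BY p.name

Result:
name    | COUNT(c.id)
--------+------------
Asimov  | 1          
Atwood  | 1          
Austen  | 1          
Borges  | 0          
Tolkien | 1          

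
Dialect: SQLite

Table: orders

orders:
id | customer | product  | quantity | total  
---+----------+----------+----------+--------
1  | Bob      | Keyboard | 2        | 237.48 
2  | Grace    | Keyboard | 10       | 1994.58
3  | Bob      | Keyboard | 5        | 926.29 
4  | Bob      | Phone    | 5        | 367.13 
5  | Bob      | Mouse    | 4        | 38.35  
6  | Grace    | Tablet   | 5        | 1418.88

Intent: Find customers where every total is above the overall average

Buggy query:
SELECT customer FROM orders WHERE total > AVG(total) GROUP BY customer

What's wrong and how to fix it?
Bug: AVG() is an aggregate; it can't sit directly in WHERE

Fix: Use a subquery for AVG and a HAVING MIN(...) filter so the condition holds for every row in the group

Corrected query:
SELECT customer FROM orders GROUP BY customer HAVING MIN(total) > (SELECT AVG(total) FROM orders)

Result:
customer
--------
Grace   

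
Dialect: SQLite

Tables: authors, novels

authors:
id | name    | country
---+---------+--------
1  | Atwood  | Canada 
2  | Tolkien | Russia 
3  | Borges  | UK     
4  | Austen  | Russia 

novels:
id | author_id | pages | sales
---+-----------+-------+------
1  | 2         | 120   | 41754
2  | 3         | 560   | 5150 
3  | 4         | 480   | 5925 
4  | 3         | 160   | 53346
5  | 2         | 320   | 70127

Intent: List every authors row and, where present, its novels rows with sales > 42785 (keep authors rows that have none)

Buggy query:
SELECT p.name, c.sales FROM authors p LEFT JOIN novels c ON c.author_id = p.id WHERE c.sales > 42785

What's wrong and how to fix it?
Bug: A WHERE condition on the right-hand table after LEFT JOIN drops unmatched parents

Fix: Put 'c.sales > 42785' in the JOIN's ON clause instead of WHERE

Corrected query:
SELECT p.name, c.sales FROM authors p LEFT JOIN novels c ON c.author_id = p.id AND c.sales > 42785

Result:
name    | sales
--------+------
Atwood  | NULL 
Tolkien | 70127
Borges  | 53346
Austen  | NULL 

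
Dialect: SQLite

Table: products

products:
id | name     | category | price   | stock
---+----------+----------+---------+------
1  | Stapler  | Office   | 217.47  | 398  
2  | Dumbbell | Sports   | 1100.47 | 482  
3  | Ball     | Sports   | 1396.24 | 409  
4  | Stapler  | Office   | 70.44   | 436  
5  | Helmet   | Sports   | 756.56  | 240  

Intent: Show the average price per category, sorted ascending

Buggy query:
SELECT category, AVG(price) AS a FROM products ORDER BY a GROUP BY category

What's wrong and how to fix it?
Bug: GROUP BY must precede ORDER BY

Fix: Move ORDER BY to the end, after GROUP BY

Corrected query:
SELECT category, AVG(price) AS a FROM products GROUP BY category ORDER BY a

Result:
category | a          
---------+------------
Office   | 143.955    
Sports   | 1084.423333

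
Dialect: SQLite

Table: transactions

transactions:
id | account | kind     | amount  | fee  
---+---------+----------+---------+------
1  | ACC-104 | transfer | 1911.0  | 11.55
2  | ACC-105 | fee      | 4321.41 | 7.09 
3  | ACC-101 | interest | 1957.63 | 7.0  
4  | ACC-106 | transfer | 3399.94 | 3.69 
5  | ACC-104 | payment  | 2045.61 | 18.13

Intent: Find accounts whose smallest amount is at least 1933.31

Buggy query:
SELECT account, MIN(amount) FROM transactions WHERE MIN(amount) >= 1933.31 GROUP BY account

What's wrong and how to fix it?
Bug: Aggregates like MIN are computed per group after WHERE runs

Fix: Replace WHERE with HAVING after the GROUP BY

Corrected query:
SELECT account, MIN(amount) FROM transactions GROUP BY account HAVING MIN(amount) >= 1933.31

Result:
account | MIN(amount)
--------+------------
ACC-101 | 1957.63    
ACC-105 | 4321.41    
ACC-106 | 3399.94    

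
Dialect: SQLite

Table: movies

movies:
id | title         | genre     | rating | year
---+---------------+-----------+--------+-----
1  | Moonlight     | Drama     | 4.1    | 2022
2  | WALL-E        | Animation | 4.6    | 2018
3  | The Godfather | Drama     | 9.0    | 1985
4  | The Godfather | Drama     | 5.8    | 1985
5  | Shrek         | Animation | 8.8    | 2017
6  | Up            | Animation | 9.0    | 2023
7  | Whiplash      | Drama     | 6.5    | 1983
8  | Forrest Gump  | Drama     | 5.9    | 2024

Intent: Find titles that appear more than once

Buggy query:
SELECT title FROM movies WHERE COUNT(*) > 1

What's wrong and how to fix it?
Bug: WHERE can't reference COUNT(*); aggregates are computed after WHERE

Fix: Group first, then use HAVING for the count condition

Corrected query:
SELECT title FROM movies GROUP BY title HAVING COUNT(*) > 1

Result:
title        
-------------
The Godfather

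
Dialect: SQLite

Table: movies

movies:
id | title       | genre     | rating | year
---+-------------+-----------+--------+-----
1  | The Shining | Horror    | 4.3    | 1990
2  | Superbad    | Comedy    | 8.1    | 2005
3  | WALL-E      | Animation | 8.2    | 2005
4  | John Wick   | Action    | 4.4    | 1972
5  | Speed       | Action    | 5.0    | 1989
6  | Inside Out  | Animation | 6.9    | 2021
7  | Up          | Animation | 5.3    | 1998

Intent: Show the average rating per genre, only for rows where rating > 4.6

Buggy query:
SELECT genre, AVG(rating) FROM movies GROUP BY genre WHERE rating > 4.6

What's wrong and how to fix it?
Bug: WHERE cannot follow GROUP BY

Fix: Move the WHERE clause before GROUP BY

Corrected query:
SELECT genre, AVG(rating) FROM movies WHERE rating > 4.6 GROUP BY genre

Result:
genre     | AVG(rating)
----------+------------
Action    | 5          
Animation | 6.8        
Comedy    | 8.1        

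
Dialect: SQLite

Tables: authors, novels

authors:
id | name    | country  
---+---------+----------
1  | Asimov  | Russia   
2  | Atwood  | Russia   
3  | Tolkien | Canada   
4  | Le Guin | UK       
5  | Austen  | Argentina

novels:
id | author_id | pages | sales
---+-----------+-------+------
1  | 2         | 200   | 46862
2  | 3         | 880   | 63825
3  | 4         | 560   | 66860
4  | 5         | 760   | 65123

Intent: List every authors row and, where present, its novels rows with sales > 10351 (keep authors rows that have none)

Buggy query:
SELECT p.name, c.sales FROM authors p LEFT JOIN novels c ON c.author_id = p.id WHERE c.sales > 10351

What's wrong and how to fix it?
Bug: Filtering c.sales in WHERE discards the NULL rows produced by LEFT JOIN, turning it into an inner join

Fix: Move the right-table condition into the ON clause so unmatched parents are kept

Corrected query:
SELECT p.name, c.sales FROM authors p LEFT JOIN novels c ON c.author_id = p.id AND c.sales > 10351

Result:
name    | sales
--------+------
Asimov  | NULL 
Atwood  | 46862
Tolkien | 63825
Le Guin | 66860
Austen  | 65123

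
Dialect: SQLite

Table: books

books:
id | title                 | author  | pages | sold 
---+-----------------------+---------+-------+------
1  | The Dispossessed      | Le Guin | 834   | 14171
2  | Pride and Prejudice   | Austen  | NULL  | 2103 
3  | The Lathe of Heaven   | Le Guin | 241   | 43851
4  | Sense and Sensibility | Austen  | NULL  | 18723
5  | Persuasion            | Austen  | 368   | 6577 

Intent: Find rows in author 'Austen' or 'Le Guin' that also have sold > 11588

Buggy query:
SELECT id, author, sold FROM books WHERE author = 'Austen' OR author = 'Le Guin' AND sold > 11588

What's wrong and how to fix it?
Bug: Without parentheses, AND is evaluated before OR, so the sold filter only applies to the 'Le Guin' branch

Fix: Add parentheses around the OR so the AND applies to both alternatives

Corrected query:
SELECT id, author, sold FROM books WHERE (author = 'Austen' OR author = 'Le Guin') AND sold > 11588

Result:
id | author  | sold 
---+---------+------
1  | Le Guin | 14171
3  | Le Guin | 43851
4  | Austen  | 18723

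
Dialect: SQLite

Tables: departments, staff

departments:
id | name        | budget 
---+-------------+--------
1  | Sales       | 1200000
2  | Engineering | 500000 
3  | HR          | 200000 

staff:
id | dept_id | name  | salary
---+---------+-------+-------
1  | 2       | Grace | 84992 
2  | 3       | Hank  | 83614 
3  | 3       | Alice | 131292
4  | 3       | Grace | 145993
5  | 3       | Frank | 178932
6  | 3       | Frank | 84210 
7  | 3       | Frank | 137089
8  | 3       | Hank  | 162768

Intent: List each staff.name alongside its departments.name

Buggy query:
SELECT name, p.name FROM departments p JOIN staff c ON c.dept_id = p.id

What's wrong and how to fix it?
Bug: Both tables have a 'name' column; the unqualified reference is ambiguous

Fix: Qualify the column with its table alias (c.name)

Corrected query:
SELECT c.name, p.name FROM departments p JOIN staff c ON c.dept_id = p.id

Result:
name  | name       
------+------------
Grace | Engineering
Hank  | HR         
Alice | HR         
Grace | HR         
Frank | HR         
Frank | HR         
Frank | HR         
Hank  | HR         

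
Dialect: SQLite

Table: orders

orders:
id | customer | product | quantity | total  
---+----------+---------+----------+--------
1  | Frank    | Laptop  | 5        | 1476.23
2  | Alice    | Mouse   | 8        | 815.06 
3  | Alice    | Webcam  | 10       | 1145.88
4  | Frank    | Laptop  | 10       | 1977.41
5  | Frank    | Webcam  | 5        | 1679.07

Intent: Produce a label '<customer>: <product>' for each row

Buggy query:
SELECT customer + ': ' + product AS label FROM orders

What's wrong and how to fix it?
Bug: SQLite uses || for string concatenation; + coerces text to numbers (yielding 0)

Fix: Use the || operator for string concatenation

Corrected query:
SELECT customer || ': ' || product AS label FROM orders

Result:
label        
-------------
Frank: Laptop
Alice: Mouse 
Alice: Webcam
Frank: Laptop
Frank: Webcam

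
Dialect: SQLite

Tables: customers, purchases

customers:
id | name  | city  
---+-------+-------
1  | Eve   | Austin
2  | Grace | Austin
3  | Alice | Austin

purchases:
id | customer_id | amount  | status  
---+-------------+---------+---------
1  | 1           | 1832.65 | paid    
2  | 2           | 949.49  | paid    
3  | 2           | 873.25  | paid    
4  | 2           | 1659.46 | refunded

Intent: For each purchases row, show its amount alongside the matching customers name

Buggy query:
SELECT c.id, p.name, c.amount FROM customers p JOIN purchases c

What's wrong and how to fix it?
Bug: JOIN with no ON clause produces a cartesian product; every purchases row pairs with every customers row

Fix: Specify the join condition linking the foreign key to the parent id

Corrected query:
SELECT c.id, p.name, c.amount FROM customers p JOIN purchases c ON c.customer_id = p.id

Result:
id | name  | amount 
---+-------+--------
1  | Eve   | 1832.65
2  | Grace | 949.49 
3  | Grace | 873.25 
4  | Grace | 1659.46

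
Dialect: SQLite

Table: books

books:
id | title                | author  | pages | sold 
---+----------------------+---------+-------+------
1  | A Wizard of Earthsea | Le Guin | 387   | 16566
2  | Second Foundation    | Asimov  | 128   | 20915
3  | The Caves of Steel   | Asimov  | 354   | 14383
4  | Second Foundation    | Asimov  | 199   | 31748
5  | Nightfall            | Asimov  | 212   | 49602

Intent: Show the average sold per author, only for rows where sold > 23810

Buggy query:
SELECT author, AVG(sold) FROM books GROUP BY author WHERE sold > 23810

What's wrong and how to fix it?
Bug: Row-level WHERE must come before GROUP BY in the clause order

Fix: Move the WHERE clause before GROUP BY

Corrected query:
SELECT author, AVG(sold) FROM books WHERE sold > 23810 GROUP BY author

Result:
author | AVG(sold)
-------+----------
Asimov | 40675    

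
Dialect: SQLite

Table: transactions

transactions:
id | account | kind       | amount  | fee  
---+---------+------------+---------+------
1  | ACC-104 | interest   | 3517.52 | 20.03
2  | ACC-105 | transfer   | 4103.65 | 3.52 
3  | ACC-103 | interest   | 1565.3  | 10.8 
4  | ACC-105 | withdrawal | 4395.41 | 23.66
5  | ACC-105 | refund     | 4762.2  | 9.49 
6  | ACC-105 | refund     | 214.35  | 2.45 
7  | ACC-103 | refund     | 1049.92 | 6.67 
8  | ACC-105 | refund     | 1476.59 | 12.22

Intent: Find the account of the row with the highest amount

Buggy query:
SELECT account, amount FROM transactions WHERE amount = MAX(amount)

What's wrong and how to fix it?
Bug: MAX(amount) is an aggregate and cannot be used directly in WHERE

Fix: Wrap MAX in a scalar subquery so WHERE compares against a single value

Corrected query:
SELECT account, amount FROM transactions WHERE amount = (SELECT MAX(amount) FROM transactions)

Result:
account | amount
--------+-------
ACC-105 | 4762.2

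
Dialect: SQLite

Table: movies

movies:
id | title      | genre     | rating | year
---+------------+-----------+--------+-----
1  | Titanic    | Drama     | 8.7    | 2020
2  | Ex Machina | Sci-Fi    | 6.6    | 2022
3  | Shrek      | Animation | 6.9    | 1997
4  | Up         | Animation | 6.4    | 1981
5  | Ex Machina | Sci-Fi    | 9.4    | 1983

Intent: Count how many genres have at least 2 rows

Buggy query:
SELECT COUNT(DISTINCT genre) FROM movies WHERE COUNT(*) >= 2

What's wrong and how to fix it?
Bug: COUNT(*) cannot appear in WHERE; the per-group count doesn't exist yet

Fix: Group first with HAVING COUNT(*) >= 2, then COUNT the resulting groups

Corrected query:
SELECT COUNT(*) FROM (SELECT genre FROM movies GROUP BY genre HAVING COUNT(*) >= 2)

Result:
COUNT(*)
--------
2       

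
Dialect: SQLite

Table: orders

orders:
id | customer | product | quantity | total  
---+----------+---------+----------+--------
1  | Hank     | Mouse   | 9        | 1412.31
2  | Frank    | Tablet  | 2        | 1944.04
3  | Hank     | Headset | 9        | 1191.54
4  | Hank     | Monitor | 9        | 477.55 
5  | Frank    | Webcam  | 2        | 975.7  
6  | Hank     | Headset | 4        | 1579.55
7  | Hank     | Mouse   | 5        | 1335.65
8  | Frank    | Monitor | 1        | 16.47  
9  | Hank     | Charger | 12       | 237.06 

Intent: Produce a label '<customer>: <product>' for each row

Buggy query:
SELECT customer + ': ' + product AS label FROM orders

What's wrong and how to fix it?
Bug: '+' is numeric addition; on text columns SQLite converts them to 0 instead of concatenating

Fix: Replace + with || to concatenate text

Corrected query:
SELECT customer || ': ' || product AS label FROM orders

Result:
label         
--------------
Hank: Mouse   
Frank: Tablet 
Hank: Headset 
Hank: Monitor 
Frank: Webcam 
Hank: Headset 
Hank: Mouse   
Frank: Monitor
Hank: Charger 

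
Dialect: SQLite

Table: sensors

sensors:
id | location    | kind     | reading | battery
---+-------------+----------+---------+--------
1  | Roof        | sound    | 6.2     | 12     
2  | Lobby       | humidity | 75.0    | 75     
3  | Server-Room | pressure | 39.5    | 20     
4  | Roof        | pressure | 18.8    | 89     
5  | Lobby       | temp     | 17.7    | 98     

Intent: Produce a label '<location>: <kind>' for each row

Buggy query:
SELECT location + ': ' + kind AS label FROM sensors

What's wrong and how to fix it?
Bug: '+' is numeric addition; on text columns SQLite converts them to 0 instead of concatenating

Fix: Use the || operator for string concatenation

Corrected query:
SELECT location || ': ' || kind AS label FROM sensors

Result:
label                
---------------------
Roof: sound          
Lobby: humidity      
Server-Room: pressure
Roof: pressure       
Lobby: temp          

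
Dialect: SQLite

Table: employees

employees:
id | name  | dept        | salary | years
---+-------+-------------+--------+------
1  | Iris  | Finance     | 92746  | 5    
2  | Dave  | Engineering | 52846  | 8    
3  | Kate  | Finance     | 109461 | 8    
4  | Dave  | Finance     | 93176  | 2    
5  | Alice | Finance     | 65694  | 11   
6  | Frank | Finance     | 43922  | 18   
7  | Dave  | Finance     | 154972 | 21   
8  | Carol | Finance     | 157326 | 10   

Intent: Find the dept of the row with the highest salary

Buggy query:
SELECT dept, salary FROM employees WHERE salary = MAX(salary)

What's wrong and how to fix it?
Bug: MAX(salary) is an aggregate and cannot be used directly in WHERE

Fix: Use a subquery: WHERE salary = (SELECT MAX(salary) FROM employees)

Corrected query:
SELECT dept, salary FROM employees WHERE salary = (SELECT MAX(salary) FROM employees)

Result:
dept    | salary
--------+-------
Finance | 157326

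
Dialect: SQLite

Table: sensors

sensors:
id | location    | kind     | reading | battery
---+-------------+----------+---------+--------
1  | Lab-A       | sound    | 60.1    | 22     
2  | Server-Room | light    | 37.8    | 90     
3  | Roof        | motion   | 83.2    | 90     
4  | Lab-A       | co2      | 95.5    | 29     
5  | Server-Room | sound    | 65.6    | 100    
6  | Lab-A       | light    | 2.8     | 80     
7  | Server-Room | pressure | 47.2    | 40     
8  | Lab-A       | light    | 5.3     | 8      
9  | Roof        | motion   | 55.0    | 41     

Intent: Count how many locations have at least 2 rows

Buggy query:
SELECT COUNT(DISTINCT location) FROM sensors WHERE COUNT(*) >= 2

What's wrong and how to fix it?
Bug: WHERE filters individual rows, not groups, so a group-level COUNT is invalid there

Fix: Use a subquery that GROUPs and filters with HAVING, then count its rows

Corrected query:
SELECT COUNT(*) FROM (SELECT location FROM sensors GROUP BY location HAVING COUNT(*) >= 2)

Result:
COUNT(*)
--------
3       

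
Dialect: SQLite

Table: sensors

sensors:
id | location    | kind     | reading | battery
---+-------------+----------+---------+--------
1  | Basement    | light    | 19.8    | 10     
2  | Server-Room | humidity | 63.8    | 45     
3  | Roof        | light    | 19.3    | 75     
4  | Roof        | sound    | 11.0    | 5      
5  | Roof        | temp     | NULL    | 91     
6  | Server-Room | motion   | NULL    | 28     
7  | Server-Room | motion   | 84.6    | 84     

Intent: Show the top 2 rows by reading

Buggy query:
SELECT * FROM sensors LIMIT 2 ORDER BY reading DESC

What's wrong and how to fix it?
Bug: LIMIT must come after ORDER BY

Fix: Swap the clauses: ORDER BY first, then LIMIT

Corrected query:
SELECT * FROM sensors ORDER BY reading DESC LIMIT 2

Result:
id | location    | kind     | reading | battery
---+-------------+----------+---------+--------
7  | Server-Room | motion   | 84.6    | 84     
2  | Server-Room | humidity | 63.8    | 45     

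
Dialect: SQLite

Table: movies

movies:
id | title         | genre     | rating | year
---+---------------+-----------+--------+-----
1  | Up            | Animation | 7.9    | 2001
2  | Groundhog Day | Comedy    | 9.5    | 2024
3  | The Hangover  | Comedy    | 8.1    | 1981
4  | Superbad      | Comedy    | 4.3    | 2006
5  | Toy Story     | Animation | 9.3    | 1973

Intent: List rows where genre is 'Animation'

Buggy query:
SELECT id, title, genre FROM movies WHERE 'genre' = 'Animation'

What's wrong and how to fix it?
Bug: Single quotes denote string literals in SQL; the column name is being compared as a constant string

Fix: Reference the column as genre without single quotes

Corrected query:
SELECT id, title, genre FROM movies WHERE genre = 'Animation'

Result:
id | title     | genre    
---+-----------+----------
1  | Up        | Animation
5  | Toy Story | Animation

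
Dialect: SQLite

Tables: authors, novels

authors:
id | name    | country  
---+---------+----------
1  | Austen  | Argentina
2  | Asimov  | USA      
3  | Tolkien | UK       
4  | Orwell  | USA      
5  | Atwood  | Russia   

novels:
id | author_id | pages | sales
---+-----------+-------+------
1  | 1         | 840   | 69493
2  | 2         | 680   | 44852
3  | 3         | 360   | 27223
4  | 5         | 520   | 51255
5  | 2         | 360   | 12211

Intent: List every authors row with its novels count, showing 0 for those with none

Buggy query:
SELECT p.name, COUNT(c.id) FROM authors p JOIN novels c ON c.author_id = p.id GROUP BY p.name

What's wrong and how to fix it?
Bug: An inner join excludes parents with zero children

Fix: Use LEFT JOIN so parents without children still appear (COUNT(c.id) gives 0)

Corrected query:
SELECT p.name, COUNT(c.id) FROM authors p LEFT JOIN novels c ON c.author_id = p.id GROUP BY p.name

Result:
name    | COUNT(c.id)
--------+------------
Asimov  | 2          
Atwood  | 1          
Austen  | 1          
Orwell  | 0          
Tolkien | 1          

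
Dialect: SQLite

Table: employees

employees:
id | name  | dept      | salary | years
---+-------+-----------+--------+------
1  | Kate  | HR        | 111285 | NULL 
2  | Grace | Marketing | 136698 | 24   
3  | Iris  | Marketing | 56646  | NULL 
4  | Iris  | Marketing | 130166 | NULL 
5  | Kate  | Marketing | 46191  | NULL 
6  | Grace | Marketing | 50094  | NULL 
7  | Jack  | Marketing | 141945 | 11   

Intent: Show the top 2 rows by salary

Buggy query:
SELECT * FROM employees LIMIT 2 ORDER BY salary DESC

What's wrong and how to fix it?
Bug: LIMIT must come after ORDER BY

Fix: Swap the clauses: ORDER BY first, then LIMIT

Corrected query:
SELECT * FROM employees ORDER BY salary DESC LIMIT 2

Result:
id | name  | dept      | salary | years
---+-------+-----------+--------+------
7  | Jack  | Marketing | 141945 | 11   
2  | Grace | Marketing | 136698 | 24   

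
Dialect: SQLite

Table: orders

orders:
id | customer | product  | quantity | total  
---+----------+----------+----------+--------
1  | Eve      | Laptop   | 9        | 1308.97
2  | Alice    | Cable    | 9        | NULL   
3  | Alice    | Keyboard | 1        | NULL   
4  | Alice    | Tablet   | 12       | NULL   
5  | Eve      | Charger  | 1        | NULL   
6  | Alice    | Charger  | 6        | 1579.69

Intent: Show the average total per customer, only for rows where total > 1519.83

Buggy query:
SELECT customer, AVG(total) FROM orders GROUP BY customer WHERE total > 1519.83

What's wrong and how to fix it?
Bug: Row-level WHERE must come before GROUP BY in the clause order

Fix: Move the WHERE clause before GROUP BY

Corrected query:
SELECT customer, AVG(total) FROM orders WHERE total > 1519.83 GROUP BY customer

Result:
customer | AVG(total)
---------+-----------
Alice    | 1579.69   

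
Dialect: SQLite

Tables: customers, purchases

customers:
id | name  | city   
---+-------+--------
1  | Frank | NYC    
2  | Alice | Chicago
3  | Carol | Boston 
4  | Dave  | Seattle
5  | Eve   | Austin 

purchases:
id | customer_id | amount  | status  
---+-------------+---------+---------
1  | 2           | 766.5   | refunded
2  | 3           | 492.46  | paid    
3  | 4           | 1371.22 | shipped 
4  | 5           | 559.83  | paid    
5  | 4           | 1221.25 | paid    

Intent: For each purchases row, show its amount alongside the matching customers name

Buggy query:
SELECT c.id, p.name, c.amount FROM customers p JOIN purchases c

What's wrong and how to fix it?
Bug: JOIN with no ON clause produces a cartesian product; every purchases row pairs with every customers row

Fix: Specify the join condition linking the foreign key to the parent id

Corrected query:
SELECT c.id, p.name, c.amount FROM customers p JOIN purchases c ON c.customer_id = p.id

Result:
id | name  | amount 
---+-------+--------
1  | Alice | 766.5  
2  | Carol | 492.46 
3  | Dave  | 1371.22
4  | Eve   | 559.83 
5  | Dave  | 1221.25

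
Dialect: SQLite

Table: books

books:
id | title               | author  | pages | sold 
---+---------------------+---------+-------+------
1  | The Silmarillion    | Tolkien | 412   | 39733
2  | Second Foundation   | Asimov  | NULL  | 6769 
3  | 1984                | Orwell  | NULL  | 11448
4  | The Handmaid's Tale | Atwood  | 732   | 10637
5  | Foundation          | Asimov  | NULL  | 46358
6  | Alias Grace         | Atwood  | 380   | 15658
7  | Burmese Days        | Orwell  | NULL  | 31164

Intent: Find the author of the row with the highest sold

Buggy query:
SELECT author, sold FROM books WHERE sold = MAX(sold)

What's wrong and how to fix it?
Bug: WHERE is evaluated per row; an aggregate over the whole table isn't defined there

Fix: Use a subquery: WHERE sold = (SELECT MAX(sold) FROM books)

Corrected query:
SELECT author, sold FROM books WHERE sold = (SELECT MAX(sold) FROM books)

Result:
author | sold 
-------+------
Asimov | 46358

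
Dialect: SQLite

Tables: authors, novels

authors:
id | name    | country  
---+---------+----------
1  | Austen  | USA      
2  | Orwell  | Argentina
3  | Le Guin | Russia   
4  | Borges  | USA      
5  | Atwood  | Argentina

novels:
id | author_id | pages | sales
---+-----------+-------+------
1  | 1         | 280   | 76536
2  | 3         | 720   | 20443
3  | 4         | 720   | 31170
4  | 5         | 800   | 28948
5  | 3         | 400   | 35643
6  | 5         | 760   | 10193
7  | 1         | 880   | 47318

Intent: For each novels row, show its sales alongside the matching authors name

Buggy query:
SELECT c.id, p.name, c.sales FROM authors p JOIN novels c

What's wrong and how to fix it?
Bug: JOIN with no ON clause produces a cartesian product; every novels row pairs with every authors row

Fix: Add ON c.author_id = p.id to the JOIN

Corrected query:
SELECT c.id, p.name, c.sales FROM authors p JOIN novels c ON c.author_id = p.id

Result:
id | name    | sales
---+---------+------
1  | Austen  | 76536
2  | Le Guin | 20443
3  | Borges  | 31170
4  | Atwood  | 28948
5  | Le Guin | 35643
6  | Atwood  | 10193
7  | Austen  | 47318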